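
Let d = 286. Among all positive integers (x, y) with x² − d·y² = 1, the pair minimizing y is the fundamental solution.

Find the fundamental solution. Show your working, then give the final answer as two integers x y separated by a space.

561835 33222

[16; 1,10,3,3,2,3,3,10,1,32] for √286; ℓ=10 ⇒ convergent index 9
step 0: (16, 1)  from 16·(1,0) + (0,1)
step 1: (17, 1)  from 1·(16,1) + (1,0)
step 2: (186, 11)  from 10·(17,1) + (16,1)
step 3: (575, 34)  from 3·(186,11) + (17,1)
step 4: (1911, 113)  from 3·(575,34) + (186,11)
…
step 6: (15102, 893)  from 3·(4397,260) + (1911,113)
step 7: (49703, 2939)  from 3·(15102,893) + (4397,260)
step 8: (512132, 30283)  from 10·(49703,2939) + (15102,893)
step 9: (561835, 33222)  from 1·(512132,30283) + (49703,2939)
(x₁, y₁) = (561835, 33222);  561835² − 286·33222² = 1 ✓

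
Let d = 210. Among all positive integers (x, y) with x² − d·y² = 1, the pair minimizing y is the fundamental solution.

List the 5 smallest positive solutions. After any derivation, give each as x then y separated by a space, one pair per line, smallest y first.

√210 = [14; 2,28, …], period ℓ=2 (even) → k=1
a_0=14:  p_0=14·1+0=14,  q_0=14·0+1=1
a_1=2:  p_1=2·14+1=29,  q_1=2·1+0=2
fundamental: x₁=29, y₁=2  (since 841 − 210·4 = 1)
(x_2, y_2) = (29·29 + 210·2·2, 29·2 + 2·29) = (1681, 116)
(x_3, y_3) = (29·1681 + 210·2·116, 29·116 + 2·1681) = (97469, 6726)
(x_4, y_4) = (29·97469 + 210·2·6726, 29·6726 + 2·97469) = (5651521, 389992)
(x_5, y_5) = (29·5651521 + 210·2·389992, 29·389992 + 2·5651521) = (327690749, 22612810)

29 2
1681 116
97469 6726
5651521 389992
327690749 22612810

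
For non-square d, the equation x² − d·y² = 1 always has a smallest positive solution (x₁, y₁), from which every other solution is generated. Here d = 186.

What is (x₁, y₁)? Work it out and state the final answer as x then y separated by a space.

√186 → a₀=13, period (1,1,1,3,4,3,1,1,1,26); ℓ=10 even so k=9
step 0: (13, 1)  from 13·(1,0) + (0,1)
step 1: (14, 1)  from 1·(13,1) + (1,0)
step 2: (27, 2)  from 1·(14,1) + (13,1)
step 3: (41, 3)  from 1·(27,2) + (14,1)
step 4: (150, 11)  from 3·(41,3) + (27,2)
step 5: (641, 47)  from 4·(150,11) + (41,3)
step 6: (2073, 152)  from 3·(641,47) + (150,11)
step 7: (2714, 199)  from 1·(2073,152) + (641,47)
step 8: (4787, 351)  from 1·(2714,199) + (2073,152)
step 9: (7501, 550)  from 1·(4787,351) + (2714,199)
(x₁, y₁) = (7501, 550);  7501² − 186·550² = 1 ✓

7501 550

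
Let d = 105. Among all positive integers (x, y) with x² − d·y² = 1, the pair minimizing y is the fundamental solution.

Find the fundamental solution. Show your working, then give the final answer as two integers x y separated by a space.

41 4

√105 → a₀=10, period (4,20); ℓ=2 even so k=1
a_0=10:  p_0=10·1+0=10,  q_0=10·0+1=1
a_1=4:  p_1=4·10+1=41,  q_1=4·1+0=4
→ (41, 4).  Check: 41²=1681, 105·4²=1680, difference 1.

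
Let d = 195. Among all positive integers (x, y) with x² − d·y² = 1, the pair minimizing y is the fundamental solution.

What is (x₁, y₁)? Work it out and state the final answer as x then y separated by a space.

14 1

√195 = [13; 1,26, …], period ℓ=2 (even) → k=1
a_0=13:  p_0=13·1+0=13,  q_0=13·0+1=1
a_1=1:  p_1=1·13+1=14,  q_1=1·1+0=1
fundamental: x₁=14, y₁=1  (since 196 − 195·1 = 1)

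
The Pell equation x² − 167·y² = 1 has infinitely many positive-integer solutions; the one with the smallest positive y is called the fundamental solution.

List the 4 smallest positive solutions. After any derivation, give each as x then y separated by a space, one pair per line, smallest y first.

168 13
56447 4368
18966024 1467635
6372527617 493120992

√167 = [12; 1,11,1,24, …], period ℓ=4 (even) → k=3
a_0=12:  p_0=12·1+0=12,  q_0=12·0+1=1
a_1=1:  p_1=1·12+1=13,  q_1=1·1+0=1
a_2=11:  p_2=11·13+12=155,  q_2=11·1+1=12
a_3=1:  p_3=1·155+13=168,  q_3=1·12+1=13
fundamental: x₁=168, y₁=13  (since 28224 − 167·169 = 1)
(168+13√167)^2 = 56447 + 4368√167
(168+13√167)^3 = 18966024 + 1467635√167
(168+13√167)^4 = 6372527617 + 493120992√167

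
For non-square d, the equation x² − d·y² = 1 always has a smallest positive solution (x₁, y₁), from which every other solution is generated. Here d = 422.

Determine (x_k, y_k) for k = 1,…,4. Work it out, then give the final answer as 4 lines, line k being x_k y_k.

d=422: √d = [20; 1,1,5,2,1,…,1,1,40] (ℓ=14, even), read p_13/q_13
a_0=20:  p_0=20·1+0=20,  q_0=20·0+1=1
…
a_2=1:  p_2=1·21+20=41,  q_2=1·1+1=2
…
a_4=2:  p_4=2·226+41=493,  q_4=2·11+2=24
…
a_10=2:  p_10=2·217526+163807=598859,  q_10=2·10589+7974=29152
a_11=5:  p_11=5·598859+217526=3211821,  q_11=5·29152+10589=156349
a_12=1:  p_12=1·3211821+598859=3810680,  q_12=1·156349+29152=185501
a_13=1:  p_13=1·3810680+3211821=7022501,  q_13=1·185501+156349=341850
→ (7022501, 341850).  Check: 7022501²=49315520295001, 422·341850²=49315520295000, difference 1.
n=2: (7022501,341850)∘(7022501,341850) = (7022501·7022501+422·341850·341850, 7022501·341850+341850·7022501) = (98631040590001,4801283933700)
n=3: (98631040590001,4801283933700)∘(7022501,341850) = (7022501·98631040590001+422·341850·4801283933700, 7022501·4801283933700+341850·98631040590001) = (1385273162348638202501,67434042451384025550)
n=4: (1385273162348638202501,67434042451384025550)∘(7022501,341850) = (7022501·1385273162348638202501+422·341850·67434042451384025550, 7022501·67434042451384025550+341850·1385273162348638202501) = (19456164335732849620362360001,947111261097768740333867400)

7022501 341850
98631040590001 4801283933700
1385273162348638202501 67434042451384025550
19456164335732849620362360001 947111261097768740333867400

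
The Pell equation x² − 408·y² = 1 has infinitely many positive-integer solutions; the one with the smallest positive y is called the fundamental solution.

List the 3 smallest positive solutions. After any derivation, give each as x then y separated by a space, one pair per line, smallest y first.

√408 → a₀=20, period (5,40); ℓ=2 even so k=1
step 0: (20, 1)  from 20·(1,0) + (0,1)
step 1: (101, 5)  from 5·(20,1) + (1,0)
fundamental: x₁=101, y₁=5  (since 10201 − 408·25 = 1)
k=2:  x_2 = 101·101+408·5·5 = 20401,  y_2 = 101·5+5·101 = 1010
k=3:  x_3 = 101·20401+408·5·1010 = 4120901,  y_3 = 101·1010+5·20401 = 204015

101 5
20401 1010
4120901 204015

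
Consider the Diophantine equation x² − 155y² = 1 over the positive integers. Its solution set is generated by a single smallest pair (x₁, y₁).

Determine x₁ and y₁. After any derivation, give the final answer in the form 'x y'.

249 20

d=155: √d = [12; 2,4,2,24] (ℓ=4, even), read p_3/q_3
i=0: a=12 ⇒ p=12, q=1
i=1: a=2 ⇒ p=25, q=2
i=2: a=4 ⇒ p=112, q=9
i=3: a=2 ⇒ p=249, q=20
fundamental: x₁=249, y₁=20  (since 62001 − 155·400 = 1)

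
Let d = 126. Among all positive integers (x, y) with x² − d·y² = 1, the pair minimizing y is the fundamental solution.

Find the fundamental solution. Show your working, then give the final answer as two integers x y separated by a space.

d=126: √d = [11; 4,2,4,22] (ℓ=4, even), read p_3/q_3
k=0  a_k=11  p_k/q_k = 11/1
k=1  a_k=4  p_k/q_k = 45/4
k=2  a_k=2  p_k/q_k = 101/9
k=3  a_k=4  p_k/q_k = 449/40
(x₁, y₁) = (449, 40);  449² − 126·40² = 1 ✓

449 40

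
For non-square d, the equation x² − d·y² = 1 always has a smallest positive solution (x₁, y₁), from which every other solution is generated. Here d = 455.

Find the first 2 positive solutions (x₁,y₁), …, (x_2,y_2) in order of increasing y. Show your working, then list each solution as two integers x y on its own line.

64 3
8191 384

√455 → a₀=21, period (3,42); ℓ=2 even so k=1
a_0=21:  p_0=21·1+0=21,  q_0=21·0+1=1
a_1=3:  p_1=3·21+1=64,  q_1=3·1+0=3
(x₁, y₁) = (64, 3);  64² − 455·3² = 1 ✓
(x_2, y_2) = (64·64 + 455·3·3, 64·3 + 3·64) = (8191, 384)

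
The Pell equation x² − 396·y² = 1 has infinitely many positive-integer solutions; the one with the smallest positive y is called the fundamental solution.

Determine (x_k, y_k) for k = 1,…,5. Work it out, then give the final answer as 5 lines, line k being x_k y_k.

√396 → a₀=19, period (1,8,1,38); ℓ=4 even so k=3
i=0: a=19 ⇒ p=19, q=1
…
i=2: a=8 ⇒ p=179, q=9
i=3: a=1 ⇒ p=199, q=10
→ (199, 10).  Check: 199²=39601, 396·10²=39600, difference 1.
(199+10√396)^2 = 79201 + 3980√396
(199+10√396)^3 = 31521799 + 1584030√396
(199+10√396)^4 = 12545596801 + 630439960√396
(199+10√396)^5 = 4993116004999 + 250913520050√396

199 10
79201 3980
31521799 1584030
12545596801 630439960
4993116004999 250913520050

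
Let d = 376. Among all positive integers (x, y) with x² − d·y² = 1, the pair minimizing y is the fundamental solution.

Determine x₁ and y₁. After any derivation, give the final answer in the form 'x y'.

d=376: √d = [19; 2,1,1,3,1,…,1,2,38] (ℓ=16, even), read p_15/q_15
a_0=19:  p_0=19·1+0=19,  q_0=19·0+1=1
…
a_3=1:  p_3=1·58+39=97,  q_3=1·3+2=5
…
a_6=2:  p_6=2·446+349=1241,  q_6=2·23+18=64
a_7=2:  p_7=2·1241+446=2928,  q_7=2·64+23=151
a_8=4:  p_8=4·2928+1241=12953,  q_8=4·151+64=668
…
a_11=1:  p_11=1·70621+28834=99455,  q_11=1·3642+1487=5129
a_12=3:  p_12=3·99455+70621=368986,  q_12=3·5129+3642=19029
…
a_14=1:  p_14=1·468441+368986=837427,  q_14=1·24158+19029=43187
a_15=2:  p_15=2·837427+468441=2143295,  q_15=2·43187+24158=110532
(x₁, y₁) = (2143295, 110532);  2143295² − 376·110532² = 1 ✓

2143295 110532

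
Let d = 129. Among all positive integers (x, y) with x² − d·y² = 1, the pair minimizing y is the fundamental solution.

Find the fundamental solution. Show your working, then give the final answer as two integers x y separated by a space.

16855 1484

[11; 2,1,3,1,6,1,3,1,2,22] for √129; ℓ=10 ⇒ convergent index 9
i=0: a=11 ⇒ p=11, q=1
i=1: a=2 ⇒ p=23, q=2
i=2: a=1 ⇒ p=34, q=3
i=3: a=3 ⇒ p=125, q=11
i=4: a=1 ⇒ p=159, q=14
…
i=7: a=3 ⇒ p=4793, q=422
i=8: a=1 ⇒ p=6031, q=531
i=9: a=2 ⇒ p=16855, q=1484
fundamental: x₁=16855, y₁=1484  (since 284091025 − 129·2202256 = 1)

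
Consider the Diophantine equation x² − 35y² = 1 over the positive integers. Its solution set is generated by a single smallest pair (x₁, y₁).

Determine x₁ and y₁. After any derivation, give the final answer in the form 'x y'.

6 1

d=35: √d = [5; 1,10] (ℓ=2, even), read p_1/q_1
a_0=5:  p_0=5·1+0=5,  q_0=5·0+1=1
a_1=1:  p_1=1·5+1=6,  q_1=1·1+0=1
fundamental: x₁=6, y₁=1  (since 36 − 35·1 = 1)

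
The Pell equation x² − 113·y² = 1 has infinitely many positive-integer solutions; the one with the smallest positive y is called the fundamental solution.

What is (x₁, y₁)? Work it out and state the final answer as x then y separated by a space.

√113 = [10; 1,1,1,2,2,1,1,1,20, …], period ℓ=9 (odd) → k=17
i=0: a=10 ⇒ p=10, q=1
i=1: a=1 ⇒ p=11, q=1
i=2: a=1 ⇒ p=21, q=2
…
i=4: a=2 ⇒ p=85, q=8
…
i=7: a=1 ⇒ p=489, q=46
…
i=9: a=20 ⇒ p=16009, q=1506
…
i=11: a=1 ⇒ p=32794, q=3085
i=12: a=1 ⇒ p=49579, q=4664
i=13: a=2 ⇒ p=131952, q=12413
…
i=15: a=1 ⇒ p=445435, q=41903
i=16: a=1 ⇒ p=758918, q=71393
i=17: a=1 ⇒ p=1204353, q=113296
fundamental: x₁=1204353, y₁=113296  (since 1450466148609 − 113·12835983616 = 1)

1204353 113296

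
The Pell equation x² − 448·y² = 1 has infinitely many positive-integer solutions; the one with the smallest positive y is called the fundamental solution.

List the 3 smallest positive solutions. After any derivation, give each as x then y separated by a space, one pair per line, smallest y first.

127 6
32257 1524
8193151 387090

d=448: √d = [21; 6,42] (ℓ=2, even), read p_1/q_1
i=0: a=21 ⇒ p=21, q=1
i=1: a=6 ⇒ p=127, q=6
(x₁, y₁) = (127, 6);  127² − 448·6² = 1 ✓
(x_2, y_2) = (127·127 + 448·6·6, 127·6 + 6·127) = (32257, 1524)
(x_3, y_3) = (127·32257 + 448·6·1524, 127·1524 + 6·32257) = (8193151, 387090)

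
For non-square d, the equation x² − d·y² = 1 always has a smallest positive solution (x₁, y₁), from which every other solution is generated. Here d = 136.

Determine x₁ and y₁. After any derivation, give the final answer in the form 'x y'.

√136 → a₀=11, period (1,1,1,22); ℓ=4 even so k=3
step 0: (11, 1)  from 11·(1,0) + (0,1)
step 1: (12, 1)  from 1·(11,1) + (1,0)
step 2: (23, 2)  from 1·(12,1) + (11,1)
step 3: (35, 3)  from 1·(23,2) + (12,1)
fundamental: x₁=35, y₁=3  (since 1225 − 136·9 = 1)

35 3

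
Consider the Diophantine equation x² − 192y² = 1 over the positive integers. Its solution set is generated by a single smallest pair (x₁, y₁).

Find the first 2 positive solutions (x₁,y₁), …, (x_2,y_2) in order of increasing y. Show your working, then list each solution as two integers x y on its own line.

97 7
18817 1358

√192 = [13; 1,5,1,26, …], period ℓ=4 (even) → k=3
a_0=13:  p_0=13·1+0=13,  q_0=13·0+1=1
…
a_2=5:  p_2=5·14+13=83,  q_2=5·1+1=6
a_3=1:  p_3=1·83+14=97,  q_3=1·6+1=7
→ (97, 7).  Check: 97²=9409, 192·7²=9408, difference 1.
n=2: (97,7)∘(97,7) = (97·97+192·7·7, 97·7+7·97) = (18817,1358)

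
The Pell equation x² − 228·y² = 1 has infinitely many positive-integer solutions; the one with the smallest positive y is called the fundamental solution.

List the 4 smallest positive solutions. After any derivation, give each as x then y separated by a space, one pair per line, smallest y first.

[15; 10,30] for √228; ℓ=2 ⇒ convergent index 1
a_0=15:  p_0=15·1+0=15,  q_0=15·0+1=1
a_1=10:  p_1=10·15+1=151,  q_1=10·1+0=10
(x₁, y₁) = (151, 10);  151² − 228·10² = 1 ✓
n=2: (151,10)∘(151,10) = (151·151+228·10·10, 151·10+10·151) = (45601,3020)
n=3: (45601,3020)∘(151,10) = (151·45601+228·10·3020, 151·3020+10·45601) = (13771351,912030)
n=4: (13771351,912030)∘(151,10) = (151·13771351+228·10·912030, 151·912030+10·13771351) = (4158902401,275430040)

151 10
45601 3020
13771351 912030
4158902401 275430040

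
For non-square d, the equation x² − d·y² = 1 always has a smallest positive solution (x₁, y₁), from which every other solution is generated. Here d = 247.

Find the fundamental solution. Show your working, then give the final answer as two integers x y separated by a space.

85292 5427

[15; 1,2,1,1,9,1,9,1,1,2,1,30] for √247; ℓ=12 ⇒ convergent index 11
a_0=15:  p_0=15·1+0=15,  q_0=15·0+1=1
…
a_3=1:  p_3=1·47+16=63,  q_3=1·3+1=4
a_4=1:  p_4=1·63+47=110,  q_4=1·4+3=7
a_5=9:  p_5=9·110+63=1053,  q_5=9·7+4=67
…
a_7=9:  p_7=9·1163+1053=11520,  q_7=9·74+67=733
…
a_9=1:  p_9=1·12683+11520=24203,  q_9=1·807+733=1540
a_10=2:  p_10=2·24203+12683=61089,  q_10=2·1540+807=3887
a_11=1:  p_11=1·61089+24203=85292,  q_11=1·3887+1540=5427
fundamental: x₁=85292, y₁=5427  (since 7274725264 − 247·29452329 = 1)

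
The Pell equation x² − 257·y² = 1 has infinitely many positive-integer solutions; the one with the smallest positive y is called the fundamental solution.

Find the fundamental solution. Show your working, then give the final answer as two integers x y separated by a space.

√257 = [16; 32, …], period ℓ=1 (odd) → k=1
step 0: (16, 1)  from 16·(1,0) + (0,1)
step 1: (513, 32)  from 32·(16,1) + (1,0)
fundamental: x₁=513, y₁=32  (since 263169 − 257·1024 = 1)

513 32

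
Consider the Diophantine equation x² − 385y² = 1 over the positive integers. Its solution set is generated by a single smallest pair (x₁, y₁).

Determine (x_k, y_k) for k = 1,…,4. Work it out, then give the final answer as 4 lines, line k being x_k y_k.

√385 = [19; 1,1,1,1,1,…,1,1,38, …], period ℓ=16 (even) → k=15
i=0: a=19 ⇒ p=19, q=1
…
i=2: a=1 ⇒ p=39, q=2
i=3: a=1 ⇒ p=59, q=3
i=4: a=1 ⇒ p=98, q=5
i=5: a=1 ⇒ p=157, q=8
…
i=12: a=1 ⇒ p=23271, q=1186
i=13: a=1 ⇒ p=36280, q=1849
i=14: a=1 ⇒ p=59551, q=3035
i=15: a=1 ⇒ p=95831, q=4884
→ (95831, 4884).  Check: 95831²=9183580561, 385·4884²=9183580560, difference 1.
n=2: (95831,4884)∘(95831,4884) = (95831·95831+385·4884·4884, 95831·4884+4884·95831) = (18367161121,936077208)
n=3: (18367161121,936077208)∘(95831,4884) = (95831·18367161121+385·4884·936077208, 95831·936077208+4884·18367161121) = (3520286834677271,179410429834812)
n=4: (3520286834677271,179410429834812)∘(95831,4884) = (95831·3520286834677271+385·4884·179410429834812, 95831·179410429834812+4884·3520286834677271) = (674705215289547953281,34386161802063660336)

95831 4884
18367161121 936077208
3520286834677271 179410429834812
674705215289547953281 34386161802063660336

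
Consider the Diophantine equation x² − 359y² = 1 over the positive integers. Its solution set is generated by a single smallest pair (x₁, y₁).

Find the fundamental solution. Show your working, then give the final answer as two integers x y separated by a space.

d=359: √d = [18; 1,17,1,36] (ℓ=4, even), read p_3/q_3
a_0=18:  p_0=18·1+0=18,  q_0=18·0+1=1
a_1=1:  p_1=1·18+1=19,  q_1=1·1+0=1
a_2=17:  p_2=17·19+18=341,  q_2=17·1+1=18
a_3=1:  p_3=1·341+19=360,  q_3=1·18+1=19
(x₁, y₁) = (360, 19);  360² − 359·19² = 1 ✓

360 19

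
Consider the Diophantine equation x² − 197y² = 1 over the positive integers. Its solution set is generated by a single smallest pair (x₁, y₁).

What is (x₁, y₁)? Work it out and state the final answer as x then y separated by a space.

√197 = [14; 28, …], period ℓ=1 (odd) → k=1
i=0: a=14 ⇒ p=14, q=1
i=1: a=28 ⇒ p=393, q=28
→ (393, 28).  Check: 393²=154449, 197·28²=154448, difference 1.

393 28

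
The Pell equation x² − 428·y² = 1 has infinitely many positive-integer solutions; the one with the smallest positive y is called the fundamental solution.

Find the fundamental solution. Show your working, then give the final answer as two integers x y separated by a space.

1850887 89466

√428 = [20; 1,2,4,1,5,10,5,1,4,2,1,40, …], period ℓ=12 (even) → k=11
i=0: a=20 ⇒ p=20, q=1
i=1: a=1 ⇒ p=21, q=1
…
i=6: a=10 ⇒ p=19571, q=946
…
i=10: a=2 ⇒ p=1273708, q=61567
i=11: a=1 ⇒ p=1850887, q=89466
→ (1850887, 89466).  Check: 1850887²=3425782686769, 428·89466²=3425782686768, difference 1.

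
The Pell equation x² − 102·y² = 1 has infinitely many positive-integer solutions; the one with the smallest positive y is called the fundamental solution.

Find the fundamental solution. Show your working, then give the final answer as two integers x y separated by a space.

101 10

[10; 10,20] for √102; ℓ=2 ⇒ convergent index 1
a_0=10:  p_0=10·1+0=10,  q_0=10·0+1=1
a_1=10:  p_1=10·10+1=101,  q_1=10·1+0=10
(x₁, y₁) = (101, 10);  101² − 102·10² = 1 ✓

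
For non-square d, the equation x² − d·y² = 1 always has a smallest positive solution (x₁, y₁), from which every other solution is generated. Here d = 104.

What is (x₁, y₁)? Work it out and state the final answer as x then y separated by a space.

√104 → a₀=10, period (5,20); ℓ=2 even so k=1
i=0: a=10 ⇒ p=10, q=1
i=1: a=5 ⇒ p=51, q=5
fundamental: x₁=51, y₁=5  (since 2601 − 104·25 = 1)

51 5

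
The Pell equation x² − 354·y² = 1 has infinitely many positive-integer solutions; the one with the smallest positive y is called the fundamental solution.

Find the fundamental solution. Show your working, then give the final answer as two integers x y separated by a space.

258065 13716

d=354: √d = [18; 1,4,2,2,18,2,2,4,1,36] (ℓ=10, even), read p_9/q_9
step 0: (18, 1)  from 18·(1,0) + (0,1)
…
step 3: (207, 11)  from 2·(94,5) + (19,1)
…
step 7: (47771, 2539)  from 2·(19210,1021) + (9351,497)
step 8: (210294, 11177)  from 4·(47771,2539) + (19210,1021)
step 9: (258065, 13716)  from 1·(210294,11177) + (47771,2539)
fundamental: x₁=258065, y₁=13716  (since 66597544225 − 354·188128656 = 1)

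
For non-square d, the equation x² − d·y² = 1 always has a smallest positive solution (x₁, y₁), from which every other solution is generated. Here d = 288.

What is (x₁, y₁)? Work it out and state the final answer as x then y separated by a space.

17 1

d=288: √d = [16; 1,32] (ℓ=2, even), read p_1/q_1
step 0: (16, 1)  from 16·(1,0) + (0,1)
step 1: (17, 1)  from 1·(16,1) + (1,0)
→ (17, 1).  Check: 17²=289, 288·1²=288, difference 1.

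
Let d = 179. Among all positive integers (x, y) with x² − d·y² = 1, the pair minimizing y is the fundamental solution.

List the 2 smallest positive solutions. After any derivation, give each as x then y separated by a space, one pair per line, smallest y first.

√179 → a₀=13, period (2,1,1,1,3,…,1,2,26); ℓ=14 even so k=13
step 0: (13, 1)  from 13·(1,0) + (0,1)
step 1: (27, 2)  from 2·(13,1) + (1,0)
…
step 3: (67, 5)  from 1·(40,3) + (27,2)
step 4: (107, 8)  from 1·(67,5) + (40,3)
step 5: (388, 29)  from 3·(107,8) + (67,5)
…
step 7: (26999, 2018)  from 13·(2047,153) + (388,29)
…
step 9: (438125, 32747)  from 3·(137042,10243) + (26999,2018)
…
step 11: (1013292, 75737)  from 1·(575167,42990) + (438125,32747)
step 12: (1588459, 118727)  from 1·(1013292,75737) + (575167,42990)
step 13: (4190210, 313191)  from 2·(1588459,118727) + (1013292,75737)
(x₁, y₁) = (4190210, 313191);  4190210² − 179·313191² = 1 ✓
(x_2, y_2) = (4190210·4190210 + 179·313191·313191, 4190210·313191 + 313191·4190210) = (35115719688199, 2624672120220)

4190210 313191
35115719688199 2624672120220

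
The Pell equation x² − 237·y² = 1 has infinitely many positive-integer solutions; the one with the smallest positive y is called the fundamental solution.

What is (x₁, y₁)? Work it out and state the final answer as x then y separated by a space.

228151 14820

√237 = [15; 2,1,1,7,10,7,1,1,2,30, …], period ℓ=10 (even) → k=9
i=0: a=15 ⇒ p=15, q=1
i=1: a=2 ⇒ p=31, q=2
i=2: a=1 ⇒ p=46, q=3
…
i=5: a=10 ⇒ p=5927, q=385
i=6: a=7 ⇒ p=42074, q=2733
…
i=8: a=1 ⇒ p=90075, q=5851
i=9: a=2 ⇒ p=228151, q=14820
fundamental: x₁=228151, y₁=14820  (since 52052878801 − 237·219632400 = 1)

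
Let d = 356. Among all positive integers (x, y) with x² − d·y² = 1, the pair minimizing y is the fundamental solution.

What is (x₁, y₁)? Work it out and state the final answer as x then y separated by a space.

500001 26500

d=356: √d = [18; 1,6,1,1,2,…,6,1,36] (ℓ=14, even), read p_13/q_13
i=0: a=18 ⇒ p=18, q=1
…
i=4: a=1 ⇒ p=283, q=15
…
i=6: a=1 ⇒ p=1000, q=53
i=7: a=8 ⇒ p=8717, q=462
…
i=9: a=2 ⇒ p=28151, q=1492
i=10: a=1 ⇒ p=37868, q=2007
…
i=12: a=6 ⇒ p=433982, q=23001
i=13: a=1 ⇒ p=500001, q=26500
→ (500001, 26500).  Check: 500001²=250001000001, 356·26500²=250001000000, difference 1.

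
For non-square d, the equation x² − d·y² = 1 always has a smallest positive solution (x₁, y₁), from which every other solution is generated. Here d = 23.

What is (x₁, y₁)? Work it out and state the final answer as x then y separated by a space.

d=23: √d = [4; 1,3,1,8] (ℓ=4, even), read p_3/q_3
step 0: (4, 1)  from 4·(1,0) + (0,1)
step 1: (5, 1)  from 1·(4,1) + (1,0)
step 2: (19, 4)  from 3·(5,1) + (4,1)
step 3: (24, 5)  from 1·(19,4) + (5,1)
(x₁, y₁) = (24, 5);  24² − 23·5² = 1 ✓

24 5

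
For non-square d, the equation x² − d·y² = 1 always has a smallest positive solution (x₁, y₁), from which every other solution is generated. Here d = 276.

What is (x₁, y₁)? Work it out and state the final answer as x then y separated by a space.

7775 468

[16; 1,1,1,1,2,2,2,1,1,1,1,32] for √276; ℓ=12 ⇒ convergent index 11
a_0=16:  p_0=16·1+0=16,  q_0=16·0+1=1
a_1=1:  p_1=1·16+1=17,  q_1=1·1+0=1
…
a_6=2:  p_6=2·216+83=515,  q_6=2·13+5=31
a_7=2:  p_7=2·515+216=1246,  q_7=2·31+13=75
…
a_10=1:  p_10=1·3007+1761=4768,  q_10=1·181+106=287
a_11=1:  p_11=1·4768+3007=7775,  q_11=1·287+181=468
fundamental: x₁=7775, y₁=468  (since 60450625 − 276·219024 = 1)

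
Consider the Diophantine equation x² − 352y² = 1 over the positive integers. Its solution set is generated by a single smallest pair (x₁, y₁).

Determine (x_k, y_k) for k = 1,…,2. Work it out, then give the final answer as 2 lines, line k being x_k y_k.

√352 → a₀=18, period (1,3,5,9,5,3,1,36); ℓ=8 even so k=7
step 0: (18, 1)  from 18·(1,0) + (0,1)
step 1: (19, 1)  from 1·(18,1) + (1,0)
…
step 3: (394, 21)  from 5·(75,4) + (19,1)
…
step 6: (59118, 3151)  from 3·(18499,986) + (3621,193)
step 7: (77617, 4137)  from 1·(59118,3151) + (18499,986)
(x₁, y₁) = (77617, 4137);  77617² − 352·4137² = 1 ✓
k=2:  x_2 = 77617·77617+352·4137·4137 = 12048797377,  y_2 = 77617·4137+4137·77617 = 642203058

77617 4137
12048797377 642203058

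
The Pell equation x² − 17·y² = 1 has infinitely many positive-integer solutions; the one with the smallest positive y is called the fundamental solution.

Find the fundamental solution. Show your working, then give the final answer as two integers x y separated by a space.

33 8

√17 = [4; 8, …], period ℓ=1 (odd) → k=1
k=0  a_k=4  p_k/q_k = 4/1
k=1  a_k=8  p_k/q_k = 33/8
fundamental: x₁=33, y₁=8  (since 1089 − 17·64 = 1)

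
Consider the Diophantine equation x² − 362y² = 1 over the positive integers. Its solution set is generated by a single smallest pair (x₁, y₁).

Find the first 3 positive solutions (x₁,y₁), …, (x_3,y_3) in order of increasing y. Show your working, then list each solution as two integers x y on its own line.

723 38
1045457 54948
1511730099 79454770

[19; 38] for √362; ℓ=1 ⇒ convergent index 1
i=0: a=19 ⇒ p=19, q=1
i=1: a=38 ⇒ p=723, q=38
→ (723, 38).  Check: 723²=522729, 362·38²=522728, difference 1.
(723+38√362)^2 = 1045457 + 54948√362
(723+38√362)^3 = 1511730099 + 79454770√362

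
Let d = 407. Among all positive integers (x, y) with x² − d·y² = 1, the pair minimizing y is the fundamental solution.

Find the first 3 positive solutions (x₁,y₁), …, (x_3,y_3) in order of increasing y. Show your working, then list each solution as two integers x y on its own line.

√407 → a₀=20, period (5,1,2,1,5,40); ℓ=6 even so k=5
step 0: (20, 1)  from 20·(1,0) + (0,1)
step 1: (101, 5)  from 5·(20,1) + (1,0)
step 2: (121, 6)  from 1·(101,5) + (20,1)
…
step 4: (464, 23)  from 1·(343,17) + (121,6)
step 5: (2663, 132)  from 5·(464,23) + (343,17)
fundamental: x₁=2663, y₁=132  (since 7091569 − 407·17424 = 1)
(2663+132√407)^2 = 14183137 + 703032√407
(2663+132√407)^3 = 75539384999 + 3744348300√407

2663 132
14183137 703032
75539384999 3744348300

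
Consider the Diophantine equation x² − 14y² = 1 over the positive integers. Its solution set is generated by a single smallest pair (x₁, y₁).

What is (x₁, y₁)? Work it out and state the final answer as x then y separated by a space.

15 4

d=14: √d = [3; 1,2,1,6] (ℓ=4, even), read p_3/q_3
k=0  a_k=3  p_k/q_k = 3/1
…
k=2  a_k=2  p_k/q_k = 11/3
k=3  a_k=1  p_k/q_k = 15/4
fundamental: x₁=15, y₁=4  (since 225 − 14·16 = 1)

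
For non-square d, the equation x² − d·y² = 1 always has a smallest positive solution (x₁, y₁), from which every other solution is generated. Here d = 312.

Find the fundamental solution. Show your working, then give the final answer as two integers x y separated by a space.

√312 → a₀=17, period (1,1,1,34); ℓ=4 even so k=3
a_0=17:  p_0=17·1+0=17,  q_0=17·0+1=1
a_1=1:  p_1=1·17+1=18,  q_1=1·1+0=1
a_2=1:  p_2=1·18+17=35,  q_2=1·1+1=2
a_3=1:  p_3=1·35+18=53,  q_3=1·2+1=3
(x₁, y₁) = (53, 3);  53² − 312·3² = 1 ✓

53 3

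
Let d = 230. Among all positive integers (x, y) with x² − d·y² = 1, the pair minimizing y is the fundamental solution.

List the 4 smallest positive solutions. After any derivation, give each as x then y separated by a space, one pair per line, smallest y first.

91 6
16561 1092
3014011 198738
548533441 36169224

√230 = [15; 6,30, …], period ℓ=2 (even) → k=1
i=0: a=15 ⇒ p=15, q=1
i=1: a=6 ⇒ p=91, q=6
→ (91, 6).  Check: 91²=8281, 230·6²=8280, difference 1.
(91+6√230)^2 = 16561 + 1092√230
(91+6√230)^3 = 3014011 + 198738√230
(91+6√230)^4 = 548533441 + 36169224√230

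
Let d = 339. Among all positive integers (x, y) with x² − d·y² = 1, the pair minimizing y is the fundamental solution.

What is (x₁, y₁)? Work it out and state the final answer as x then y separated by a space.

√339 → a₀=18, period (2,2,2,1,17,1,2,2,2,36); ℓ=10 even so k=9
k=0  a_k=18  p_k/q_k = 18/1
k=1  a_k=2  p_k/q_k = 37/2
k=2  a_k=2  p_k/q_k = 92/5
k=3  a_k=2  p_k/q_k = 221/12
k=4  a_k=1  p_k/q_k = 313/17
k=5  a_k=17  p_k/q_k = 5542/301
k=6  a_k=1  p_k/q_k = 5855/318
…
k=8  a_k=2  p_k/q_k = 40359/2192
k=9  a_k=2  p_k/q_k = 97970/5321
→ (97970, 5321).  Check: 97970²=9598120900, 339·5321²=9598120899, difference 1.

97970 5321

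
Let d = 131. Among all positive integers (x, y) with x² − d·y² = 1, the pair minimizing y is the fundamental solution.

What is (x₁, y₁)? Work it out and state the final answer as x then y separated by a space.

10610 927

[11; 2,4,11,4,2,22] for √131; ℓ=6 ⇒ convergent index 5
i=0: a=11 ⇒ p=11, q=1
i=1: a=2 ⇒ p=23, q=2
…
i=3: a=11 ⇒ p=1156, q=101
i=4: a=4 ⇒ p=4727, q=413
i=5: a=2 ⇒ p=10610, q=927
(x₁, y₁) = (10610, 927);  10610² − 131·927² = 1 ✓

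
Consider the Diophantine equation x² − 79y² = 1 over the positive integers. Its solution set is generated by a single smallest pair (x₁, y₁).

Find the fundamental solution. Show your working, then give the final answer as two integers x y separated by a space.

√79 = [8; 1,7,1,16, …], period ℓ=4 (even) → k=3
step 0: (8, 1)  from 8·(1,0) + (0,1)
…
step 2: (71, 8)  from 7·(9,1) + (8,1)
step 3: (80, 9)  from 1·(71,8) + (9,1)
fundamental: x₁=80, y₁=9  (since 6400 − 79·81 = 1)

80 9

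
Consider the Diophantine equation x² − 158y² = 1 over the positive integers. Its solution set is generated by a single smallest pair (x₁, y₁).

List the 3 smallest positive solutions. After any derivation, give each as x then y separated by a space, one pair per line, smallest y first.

7743 616
119908097 9539376
1856896782399 147726776120

√158 → a₀=12, period (1,1,3,12,3,1,1,24); ℓ=8 even so k=7
a_0=12:  p_0=12·1+0=12,  q_0=12·0+1=1
…
a_3=3:  p_3=3·25+13=88,  q_3=3·2+1=7
…
a_6=1:  p_6=1·3331+1081=4412,  q_6=1·265+86=351
a_7=1:  p_7=1·4412+3331=7743,  q_7=1·351+265=616
fundamental: x₁=7743, y₁=616  (since 59954049 − 158·379456 = 1)
(7743+616√158)^2 = 119908097 + 9539376√158
(7743+616√158)^3 = 1856896782399 + 147726776120√158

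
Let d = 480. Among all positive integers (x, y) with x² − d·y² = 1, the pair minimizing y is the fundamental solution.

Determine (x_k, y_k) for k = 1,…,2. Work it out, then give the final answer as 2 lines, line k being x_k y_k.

d=480: √d = [21; 1,9,1,42] (ℓ=4, even), read p_3/q_3
i=0: a=21 ⇒ p=21, q=1
i=1: a=1 ⇒ p=22, q=1
i=2: a=9 ⇒ p=219, q=10
i=3: a=1 ⇒ p=241, q=11
→ (241, 11).  Check: 241²=58081, 480·11²=58080, difference 1.
(x_2, y_2) = (241·241 + 480·11·11, 241·11 + 11·241) = (116161, 5302)

241 11
116161 5302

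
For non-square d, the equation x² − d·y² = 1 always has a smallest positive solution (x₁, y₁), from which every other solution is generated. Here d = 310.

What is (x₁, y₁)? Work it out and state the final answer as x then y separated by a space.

√310 → a₀=17, period (1,1,1,1,5,…,1,1,34); ℓ=16 even so k=15
i=0: a=17 ⇒ p=17, q=1
i=1: a=1 ⇒ p=18, q=1
i=2: a=1 ⇒ p=35, q=2
i=3: a=1 ⇒ p=53, q=3
i=4: a=1 ⇒ p=88, q=5
…
i=9: a=1 ⇒ p=7747, q=440
i=10: a=3 ⇒ p=28928, q=1643
i=11: a=5 ⇒ p=152387, q=8655
i=12: a=1 ⇒ p=181315, q=10298
…
i=14: a=1 ⇒ p=515017, q=29251
i=15: a=1 ⇒ p=848719, q=48204
(x₁, y₁) = (848719, 48204);  848719² − 310·48204² = 1 ✓

848719 48204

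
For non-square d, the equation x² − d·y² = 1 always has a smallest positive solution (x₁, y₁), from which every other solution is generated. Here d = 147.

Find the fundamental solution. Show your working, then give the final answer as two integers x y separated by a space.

[12; 8,24] for √147; ℓ=2 ⇒ convergent index 1
a_0=12:  p_0=12·1+0=12,  q_0=12·0+1=1
a_1=8:  p_1=8·12+1=97,  q_1=8·1+0=8
fundamental: x₁=97, y₁=8  (since 9409 − 147·64 = 1)

97 8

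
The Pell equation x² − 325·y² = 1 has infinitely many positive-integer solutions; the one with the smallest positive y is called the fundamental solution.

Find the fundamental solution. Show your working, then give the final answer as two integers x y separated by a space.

649 36

[18; 36] for √325; ℓ=1 ⇒ convergent index 1
step 0: (18, 1)  from 18·(1,0) + (0,1)
step 1: (649, 36)  from 36·(18,1) + (1,0)
fundamental: x₁=649, y₁=36  (since 421201 − 325·1296 = 1)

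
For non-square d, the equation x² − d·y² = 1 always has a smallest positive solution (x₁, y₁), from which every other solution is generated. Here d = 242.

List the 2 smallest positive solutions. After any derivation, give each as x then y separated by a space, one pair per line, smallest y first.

19601 1260
768398401 49394520

√242 → a₀=15, period (1,1,3,1,14,1,3,1,1,30); ℓ=10 even so k=9
k=0  a_k=15  p_k/q_k = 15/1
k=1  a_k=1  p_k/q_k = 16/1
k=2  a_k=1  p_k/q_k = 31/2
…
k=5  a_k=14  p_k/q_k = 2069/133
k=6  a_k=1  p_k/q_k = 2209/142
…
k=8  a_k=1  p_k/q_k = 10905/701
k=9  a_k=1  p_k/q_k = 19601/1260
→ (19601, 1260).  Check: 19601²=384199201, 242·1260²=384199200, difference 1.
k=2:  x_2 = 19601·19601+242·1260·1260 = 768398401,  y_2 = 19601·1260+1260·19601 = 49394520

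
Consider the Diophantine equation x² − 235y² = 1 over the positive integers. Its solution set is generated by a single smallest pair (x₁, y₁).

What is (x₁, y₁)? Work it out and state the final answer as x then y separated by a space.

√235 → a₀=15, period (3,30); ℓ=2 even so k=1
k=0  a_k=15  p_k/q_k = 15/1
k=1  a_k=3  p_k/q_k = 46/3
(x₁, y₁) = (46, 3);  46² − 235·3² = 1 ✓

46 3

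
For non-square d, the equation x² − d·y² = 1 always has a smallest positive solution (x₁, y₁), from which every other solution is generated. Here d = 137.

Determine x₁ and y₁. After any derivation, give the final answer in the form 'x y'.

[11; 1,2,2,1,1,2,2,1,22] for √137; ℓ=9 ⇒ convergent index 17
a_0=11:  p_0=11·1+0=11,  q_0=11·0+1=1
…
a_2=2:  p_2=2·12+11=35,  q_2=2·1+1=3
a_3=2:  p_3=2·35+12=82,  q_3=2·3+1=7
a_4=1:  p_4=1·82+35=117,  q_4=1·7+3=10
a_5=1:  p_5=1·117+82=199,  q_5=1·10+7=17
…
a_7=2:  p_7=2·515+199=1229,  q_7=2·44+17=105
a_8=1:  p_8=1·1229+515=1744,  q_8=1·105+44=149
a_9=22:  p_9=22·1744+1229=39597,  q_9=22·149+105=3383
a_10=1:  p_10=1·39597+1744=41341,  q_10=1·3383+149=3532
a_11=2:  p_11=2·41341+39597=122279,  q_11=2·3532+3383=10447
a_12=2:  p_12=2·122279+41341=285899,  q_12=2·10447+3532=24426
a_13=1:  p_13=1·285899+122279=408178,  q_13=1·24426+10447=34873
a_14=1:  p_14=1·408178+285899=694077,  q_14=1·34873+24426=59299
a_15=2:  p_15=2·694077+408178=1796332,  q_15=2·59299+34873=153471
a_16=2:  p_16=2·1796332+694077=4286741,  q_16=2·153471+59299=366241
a_17=1:  p_17=1·4286741+1796332=6083073,  q_17=1·366241+153471=519712
→ (6083073, 519712).  Check: 6083073²=37003777123329, 137·519712²=37003777123328, difference 1.

6083073 519712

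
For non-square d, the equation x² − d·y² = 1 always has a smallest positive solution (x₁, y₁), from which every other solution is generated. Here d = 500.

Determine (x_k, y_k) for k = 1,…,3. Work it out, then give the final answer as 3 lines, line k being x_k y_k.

930249 41602
1730726404001 77400437796
3220013013190122249 144003359718540806

d=500: √d = [22; 2,1,3,2,1,…,1,2,44] (ℓ=14, even), read p_13/q_13
k=0  a_k=22  p_k/q_k = 22/1
k=1  a_k=2  p_k/q_k = 45/2
…
k=3  a_k=3  p_k/q_k = 246/11
k=4  a_k=2  p_k/q_k = 559/25
…
k=6  a_k=1  p_k/q_k = 1364/61
k=7  a_k=10  p_k/q_k = 14445/646
…
k=9  a_k=1  p_k/q_k = 30254/1353
k=10  a_k=2  p_k/q_k = 76317/3413
…
k=12  a_k=1  p_k/q_k = 335522/15005
k=13  a_k=2  p_k/q_k = 930249/41602
fundamental: x₁=930249, y₁=41602  (since 865363202001 − 500·1730726404 = 1)
(930249+41602√500)^2 = 1730726404001 + 77400437796√500
(930249+41602√500)^3 = 3220013013190122249 + 144003359718540806√500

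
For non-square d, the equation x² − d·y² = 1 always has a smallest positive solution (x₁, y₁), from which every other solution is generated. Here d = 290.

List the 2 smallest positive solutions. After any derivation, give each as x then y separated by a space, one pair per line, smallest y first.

579 34
670481 39372

√290 = [17; 34, …], period ℓ=1 (odd) → k=1
i=0: a=17 ⇒ p=17, q=1
i=1: a=34 ⇒ p=579, q=34
fundamental: x₁=579, y₁=34  (since 335241 − 290·1156 = 1)
k=2:  x_2 = 579·579+290·34·34 = 670481,  y_2 = 579·34+34·579 = 39372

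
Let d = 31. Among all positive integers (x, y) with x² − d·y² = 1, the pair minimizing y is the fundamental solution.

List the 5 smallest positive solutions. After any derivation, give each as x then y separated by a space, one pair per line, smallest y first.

d=31: √d = [5; 1,1,3,5,3,1,1,10] (ℓ=8, even), read p_7/q_7
a_0=5:  p_0=5·1+0=5,  q_0=5·0+1=1
…
a_4=5:  p_4=5·39+11=206,  q_4=5·7+2=37
…
a_6=1:  p_6=1·657+206=863,  q_6=1·118+37=155
a_7=1:  p_7=1·863+657=1520,  q_7=1·155+118=273
→ (1520, 273).  Check: 1520²=2310400, 31·273²=2310399, difference 1.
(x_2, y_2) = (1520·1520 + 31·273·273, 1520·273 + 273·1520) = (4620799, 829920)
(x_3, y_3) = (1520·4620799 + 31·273·829920, 1520·829920 + 273·4620799) = (14047227440, 2522956527)
(x_4, y_4) = (1520·14047227440 + 31·273·2522956527, 1520·2522956527 + 273·14047227440) = (42703566796801, 7669787012160)
(x_5, y_5) = (1520·42703566796801 + 31·273·7669787012160, 1520·7669787012160 + 273·42703566796801) = (129818829015047600, 23316149994009873)

1520 273
4620799 829920
14047227440 2522956527
42703566796801 7669787012160
129818829015047600 23316149994009873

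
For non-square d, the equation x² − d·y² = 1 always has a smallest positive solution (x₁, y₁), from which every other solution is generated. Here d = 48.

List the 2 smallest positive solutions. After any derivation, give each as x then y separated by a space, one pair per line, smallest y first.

7 1
97 14

√48 = [6; 1,12, …], period ℓ=2 (even) → k=1
a_0=6:  p_0=6·1+0=6,  q_0=6·0+1=1
a_1=1:  p_1=1·6+1=7,  q_1=1·1+0=1
→ (7, 1).  Check: 7²=49, 48·1²=48, difference 1.
(7+1√48)^2 = 97 + 14√48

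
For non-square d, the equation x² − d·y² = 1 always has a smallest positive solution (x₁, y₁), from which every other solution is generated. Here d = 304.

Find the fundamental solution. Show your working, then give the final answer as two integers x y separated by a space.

[17; 2,3,2,1,1,1,1,1,2,3,2,34] for √304; ℓ=12 ⇒ convergent index 11
a_0=17:  p_0=17·1+0=17,  q_0=17·0+1=1
…
a_2=3:  p_2=3·35+17=122,  q_2=3·2+1=7
…
a_5=1:  p_5=1·401+279=680,  q_5=1·23+16=39
…
a_7=1:  p_7=1·1081+680=1761,  q_7=1·62+39=101
a_8=1:  p_8=1·1761+1081=2842,  q_8=1·101+62=163
a_9=2:  p_9=2·2842+1761=7445,  q_9=2·163+101=427
a_10=3:  p_10=3·7445+2842=25177,  q_10=3·427+163=1444
a_11=2:  p_11=2·25177+7445=57799,  q_11=2·1444+427=3315
fundamental: x₁=57799, y₁=3315  (since 3340724401 − 304·10989225 = 1)

57799 3315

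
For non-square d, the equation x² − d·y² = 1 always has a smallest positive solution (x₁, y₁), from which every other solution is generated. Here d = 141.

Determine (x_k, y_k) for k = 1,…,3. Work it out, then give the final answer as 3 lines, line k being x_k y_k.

√141 → a₀=11, period (1,6,1,22); ℓ=4 even so k=3
step 0: (11, 1)  from 11·(1,0) + (0,1)
step 1: (12, 1)  from 1·(11,1) + (1,0)
step 2: (83, 7)  from 6·(12,1) + (11,1)
step 3: (95, 8)  from 1·(83,7) + (12,1)
→ (95, 8).  Check: 95²=9025, 141·8²=9024, difference 1.
n=2: (95,8)∘(95,8) = (95·95+141·8·8, 95·8+8·95) = (18049,1520)
n=3: (18049,1520)∘(95,8) = (95·18049+141·8·1520, 95·1520+8·18049) = (3429215,288792)

95 8
18049 1520
3429215 288792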